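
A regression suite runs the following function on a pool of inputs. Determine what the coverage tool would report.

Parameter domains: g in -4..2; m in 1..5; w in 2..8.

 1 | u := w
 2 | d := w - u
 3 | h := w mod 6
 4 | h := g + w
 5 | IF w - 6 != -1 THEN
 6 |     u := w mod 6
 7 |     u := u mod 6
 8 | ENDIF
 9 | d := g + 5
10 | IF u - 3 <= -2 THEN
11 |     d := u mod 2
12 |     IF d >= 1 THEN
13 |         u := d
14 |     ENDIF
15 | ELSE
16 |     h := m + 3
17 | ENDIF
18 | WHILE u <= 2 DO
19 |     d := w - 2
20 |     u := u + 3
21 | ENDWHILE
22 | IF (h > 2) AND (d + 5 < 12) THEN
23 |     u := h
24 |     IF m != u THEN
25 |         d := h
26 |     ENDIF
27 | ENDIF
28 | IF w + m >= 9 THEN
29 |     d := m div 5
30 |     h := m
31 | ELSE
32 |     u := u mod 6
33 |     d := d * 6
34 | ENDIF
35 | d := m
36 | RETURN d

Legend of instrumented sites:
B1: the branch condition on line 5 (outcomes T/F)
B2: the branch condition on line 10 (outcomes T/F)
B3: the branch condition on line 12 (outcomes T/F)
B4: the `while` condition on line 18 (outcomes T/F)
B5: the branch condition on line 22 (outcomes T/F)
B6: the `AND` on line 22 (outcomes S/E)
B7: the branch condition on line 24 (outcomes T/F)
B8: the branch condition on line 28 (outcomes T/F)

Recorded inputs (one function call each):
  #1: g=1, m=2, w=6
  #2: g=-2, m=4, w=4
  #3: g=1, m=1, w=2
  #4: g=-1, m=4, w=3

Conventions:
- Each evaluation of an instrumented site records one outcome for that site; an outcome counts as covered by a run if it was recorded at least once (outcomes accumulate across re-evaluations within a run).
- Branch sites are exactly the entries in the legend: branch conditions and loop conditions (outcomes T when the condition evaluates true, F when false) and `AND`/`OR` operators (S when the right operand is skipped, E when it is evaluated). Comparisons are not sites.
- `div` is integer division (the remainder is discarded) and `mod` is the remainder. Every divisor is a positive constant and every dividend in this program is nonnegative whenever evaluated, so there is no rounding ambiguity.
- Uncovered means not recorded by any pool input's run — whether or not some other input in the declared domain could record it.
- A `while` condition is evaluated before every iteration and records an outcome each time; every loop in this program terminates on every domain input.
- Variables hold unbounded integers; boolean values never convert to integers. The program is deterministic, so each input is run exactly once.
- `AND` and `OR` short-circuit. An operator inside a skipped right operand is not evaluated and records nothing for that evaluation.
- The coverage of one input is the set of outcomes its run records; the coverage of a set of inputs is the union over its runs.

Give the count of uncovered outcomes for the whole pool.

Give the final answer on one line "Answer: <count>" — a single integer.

input #1, g=1, m=2, w=6: outcomes B1=T, B2=T, B3=F, B4=T, B4=F, B5=T, B6=E, B7=T, B8=F
input #2, g=-2, m=4, w=4: outcomes B1=T, B2=F, B4=F, B5=T, B6=E, B7=T, B8=F
input #3, g=1, m=1, w=2: outcomes B1=T, B2=F, B4=T, B4=F, B5=T, B6=E, B7=T, B8=F
input #4, g=-1, m=4, w=3: outcomes B1=T, B2=F, B4=F, B5=T, B6=E, B7=T, B8=F
union over the pool: B1=T, B2=T, B2=F, B3=F, B4=T, B4=F, B5=T, B6=E, B7=T, B8=F
uncovered (6 of 16): B1=F, B3=T, B5=F, B6=S, B7=F, B8=T

Answer: 6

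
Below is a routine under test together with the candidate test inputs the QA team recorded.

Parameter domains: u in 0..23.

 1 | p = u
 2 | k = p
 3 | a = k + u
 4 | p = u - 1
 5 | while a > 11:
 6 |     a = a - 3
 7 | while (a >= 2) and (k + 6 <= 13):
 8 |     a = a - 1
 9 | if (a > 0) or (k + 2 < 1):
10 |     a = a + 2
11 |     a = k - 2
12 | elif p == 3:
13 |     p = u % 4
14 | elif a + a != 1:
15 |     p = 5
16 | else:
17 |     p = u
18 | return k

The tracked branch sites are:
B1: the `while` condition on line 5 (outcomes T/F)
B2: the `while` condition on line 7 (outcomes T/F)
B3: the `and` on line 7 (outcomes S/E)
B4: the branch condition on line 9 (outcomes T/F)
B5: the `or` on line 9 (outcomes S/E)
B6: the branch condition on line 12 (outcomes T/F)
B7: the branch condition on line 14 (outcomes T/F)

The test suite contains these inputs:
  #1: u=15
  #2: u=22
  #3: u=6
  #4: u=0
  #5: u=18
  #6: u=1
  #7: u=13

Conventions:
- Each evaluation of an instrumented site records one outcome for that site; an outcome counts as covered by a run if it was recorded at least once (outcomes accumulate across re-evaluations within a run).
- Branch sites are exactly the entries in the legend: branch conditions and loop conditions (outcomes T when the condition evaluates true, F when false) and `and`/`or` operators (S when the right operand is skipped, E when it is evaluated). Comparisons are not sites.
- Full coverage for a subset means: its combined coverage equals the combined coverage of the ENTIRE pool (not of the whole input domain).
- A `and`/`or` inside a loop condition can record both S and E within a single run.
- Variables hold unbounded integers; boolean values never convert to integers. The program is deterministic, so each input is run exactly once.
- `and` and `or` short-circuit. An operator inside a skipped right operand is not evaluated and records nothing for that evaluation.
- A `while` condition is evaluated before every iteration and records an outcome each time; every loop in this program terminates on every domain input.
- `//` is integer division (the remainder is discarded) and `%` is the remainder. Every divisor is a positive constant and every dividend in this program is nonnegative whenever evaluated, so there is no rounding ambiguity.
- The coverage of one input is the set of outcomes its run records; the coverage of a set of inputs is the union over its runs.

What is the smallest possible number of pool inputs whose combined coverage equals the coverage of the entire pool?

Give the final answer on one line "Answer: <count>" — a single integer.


input #1, u=15: outcomes B1=T, B1=F, B2=F, B3=E, B4=T, B5=S
input #2, u=22: outcomes B1=T, B1=F, B2=F, B3=E, B4=T, B5=S
input #3, u=6: outcomes B1=T, B1=F, B2=T, B2=F, B3=S, B3=E, B4=T, B5=S
input #4, u=0: outcomes B1=F, B2=F, B3=S, B4=F, B5=E, B6=F, B7=T
input #5, u=18: outcomes B1=T, B1=F, B2=F, B3=E, B4=T, B5=S
input #6, u=1: outcomes B1=F, B2=T, B2=F, B3=S, B3=E, B4=T, B5=S
input #7, u=13: outcomes B1=T, B1=F, B2=F, B3=E, B4=T, B5=S
together the pool reaches 12 outcomes: B1=T, B1=F, B2=T, B2=F, B3=S, B3=E, B4=T, B4=F, B5=S, B5=E, B6=F, B7=T
no size-1 subset reaches all 12 outcomes (best union: 8/12)
size 2: inputs {3, 4} cover all 12 outcomes, and no lexicographically smaller subset of this size does
Answer: 2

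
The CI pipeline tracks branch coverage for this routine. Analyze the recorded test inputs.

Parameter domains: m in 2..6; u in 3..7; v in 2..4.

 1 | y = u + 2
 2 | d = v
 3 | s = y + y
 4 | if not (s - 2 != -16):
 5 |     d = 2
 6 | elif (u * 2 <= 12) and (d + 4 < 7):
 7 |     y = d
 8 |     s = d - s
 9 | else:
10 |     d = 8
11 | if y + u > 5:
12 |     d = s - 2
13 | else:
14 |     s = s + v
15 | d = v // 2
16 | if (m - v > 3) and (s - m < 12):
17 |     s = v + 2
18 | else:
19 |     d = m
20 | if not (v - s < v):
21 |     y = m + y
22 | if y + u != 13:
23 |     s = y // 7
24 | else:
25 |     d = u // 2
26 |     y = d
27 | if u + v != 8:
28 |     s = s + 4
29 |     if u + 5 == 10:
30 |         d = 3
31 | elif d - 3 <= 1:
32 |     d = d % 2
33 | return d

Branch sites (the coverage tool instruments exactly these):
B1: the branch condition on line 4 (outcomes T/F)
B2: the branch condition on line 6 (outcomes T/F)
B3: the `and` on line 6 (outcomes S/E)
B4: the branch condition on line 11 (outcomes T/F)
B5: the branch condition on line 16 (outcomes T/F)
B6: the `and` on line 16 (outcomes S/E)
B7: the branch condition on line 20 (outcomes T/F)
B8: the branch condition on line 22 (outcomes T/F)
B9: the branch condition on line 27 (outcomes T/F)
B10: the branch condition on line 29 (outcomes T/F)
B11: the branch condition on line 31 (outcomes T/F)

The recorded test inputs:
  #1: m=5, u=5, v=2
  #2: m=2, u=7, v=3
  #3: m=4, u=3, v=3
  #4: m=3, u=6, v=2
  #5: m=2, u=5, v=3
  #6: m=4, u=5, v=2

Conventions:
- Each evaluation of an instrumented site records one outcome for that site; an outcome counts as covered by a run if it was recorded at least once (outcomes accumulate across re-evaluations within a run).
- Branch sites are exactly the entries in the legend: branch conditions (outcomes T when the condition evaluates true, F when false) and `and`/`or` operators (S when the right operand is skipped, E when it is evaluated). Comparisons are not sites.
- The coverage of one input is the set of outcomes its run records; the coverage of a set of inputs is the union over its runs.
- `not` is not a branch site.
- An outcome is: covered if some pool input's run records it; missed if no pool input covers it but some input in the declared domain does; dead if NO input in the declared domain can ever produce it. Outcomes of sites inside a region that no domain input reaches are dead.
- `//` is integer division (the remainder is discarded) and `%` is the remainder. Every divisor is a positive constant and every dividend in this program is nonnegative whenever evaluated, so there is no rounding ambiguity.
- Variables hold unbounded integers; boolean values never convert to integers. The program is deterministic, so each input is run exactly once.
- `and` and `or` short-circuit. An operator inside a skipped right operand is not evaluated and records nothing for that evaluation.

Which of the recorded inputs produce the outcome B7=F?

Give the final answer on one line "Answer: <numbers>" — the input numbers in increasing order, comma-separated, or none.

input #1 (m=5, u=5, v=2): never hits B7=F
input #2 (m=2, u=7, v=3): hits B7=F
input #3 (m=4, u=3, v=3): hits B7=F
input #4 (m=3, u=6, v=2): never hits B7=F
input #5 (m=2, u=5, v=3): hits B7=F
input #6 (m=4, u=5, v=2): never hits B7=F

Answer: 2, 3, 5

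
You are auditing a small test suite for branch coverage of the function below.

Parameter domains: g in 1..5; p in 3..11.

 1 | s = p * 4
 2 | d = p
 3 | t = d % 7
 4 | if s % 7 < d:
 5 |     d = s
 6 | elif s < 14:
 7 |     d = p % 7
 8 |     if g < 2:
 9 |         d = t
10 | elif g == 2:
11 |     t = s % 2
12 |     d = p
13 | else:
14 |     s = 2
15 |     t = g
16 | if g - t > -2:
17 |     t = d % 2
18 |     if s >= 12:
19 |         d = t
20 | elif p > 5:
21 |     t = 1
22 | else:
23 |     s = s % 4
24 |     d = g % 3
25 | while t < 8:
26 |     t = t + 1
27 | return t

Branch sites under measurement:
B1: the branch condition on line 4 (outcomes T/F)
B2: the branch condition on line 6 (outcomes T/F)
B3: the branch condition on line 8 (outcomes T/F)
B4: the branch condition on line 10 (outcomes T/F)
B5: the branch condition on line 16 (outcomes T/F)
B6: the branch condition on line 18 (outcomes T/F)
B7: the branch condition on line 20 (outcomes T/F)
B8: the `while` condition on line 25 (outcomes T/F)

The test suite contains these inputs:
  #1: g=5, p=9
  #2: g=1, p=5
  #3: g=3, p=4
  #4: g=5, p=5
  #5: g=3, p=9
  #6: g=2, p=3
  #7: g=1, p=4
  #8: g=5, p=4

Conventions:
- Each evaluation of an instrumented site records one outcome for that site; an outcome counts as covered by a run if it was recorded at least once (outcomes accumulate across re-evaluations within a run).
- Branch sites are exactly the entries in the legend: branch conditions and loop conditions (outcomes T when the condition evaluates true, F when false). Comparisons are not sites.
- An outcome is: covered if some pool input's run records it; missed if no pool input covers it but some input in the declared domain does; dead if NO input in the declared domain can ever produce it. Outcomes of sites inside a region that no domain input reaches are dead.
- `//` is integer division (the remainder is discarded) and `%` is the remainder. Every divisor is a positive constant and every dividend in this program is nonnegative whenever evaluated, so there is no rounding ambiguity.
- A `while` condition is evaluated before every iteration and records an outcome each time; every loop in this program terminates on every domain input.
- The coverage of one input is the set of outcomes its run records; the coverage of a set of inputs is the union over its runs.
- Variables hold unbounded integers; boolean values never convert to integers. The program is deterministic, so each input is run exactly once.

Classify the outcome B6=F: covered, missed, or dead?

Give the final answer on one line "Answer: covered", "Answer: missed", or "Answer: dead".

B6=F is recorded by pool input(s) 2, 4 -> covered

Answer: covered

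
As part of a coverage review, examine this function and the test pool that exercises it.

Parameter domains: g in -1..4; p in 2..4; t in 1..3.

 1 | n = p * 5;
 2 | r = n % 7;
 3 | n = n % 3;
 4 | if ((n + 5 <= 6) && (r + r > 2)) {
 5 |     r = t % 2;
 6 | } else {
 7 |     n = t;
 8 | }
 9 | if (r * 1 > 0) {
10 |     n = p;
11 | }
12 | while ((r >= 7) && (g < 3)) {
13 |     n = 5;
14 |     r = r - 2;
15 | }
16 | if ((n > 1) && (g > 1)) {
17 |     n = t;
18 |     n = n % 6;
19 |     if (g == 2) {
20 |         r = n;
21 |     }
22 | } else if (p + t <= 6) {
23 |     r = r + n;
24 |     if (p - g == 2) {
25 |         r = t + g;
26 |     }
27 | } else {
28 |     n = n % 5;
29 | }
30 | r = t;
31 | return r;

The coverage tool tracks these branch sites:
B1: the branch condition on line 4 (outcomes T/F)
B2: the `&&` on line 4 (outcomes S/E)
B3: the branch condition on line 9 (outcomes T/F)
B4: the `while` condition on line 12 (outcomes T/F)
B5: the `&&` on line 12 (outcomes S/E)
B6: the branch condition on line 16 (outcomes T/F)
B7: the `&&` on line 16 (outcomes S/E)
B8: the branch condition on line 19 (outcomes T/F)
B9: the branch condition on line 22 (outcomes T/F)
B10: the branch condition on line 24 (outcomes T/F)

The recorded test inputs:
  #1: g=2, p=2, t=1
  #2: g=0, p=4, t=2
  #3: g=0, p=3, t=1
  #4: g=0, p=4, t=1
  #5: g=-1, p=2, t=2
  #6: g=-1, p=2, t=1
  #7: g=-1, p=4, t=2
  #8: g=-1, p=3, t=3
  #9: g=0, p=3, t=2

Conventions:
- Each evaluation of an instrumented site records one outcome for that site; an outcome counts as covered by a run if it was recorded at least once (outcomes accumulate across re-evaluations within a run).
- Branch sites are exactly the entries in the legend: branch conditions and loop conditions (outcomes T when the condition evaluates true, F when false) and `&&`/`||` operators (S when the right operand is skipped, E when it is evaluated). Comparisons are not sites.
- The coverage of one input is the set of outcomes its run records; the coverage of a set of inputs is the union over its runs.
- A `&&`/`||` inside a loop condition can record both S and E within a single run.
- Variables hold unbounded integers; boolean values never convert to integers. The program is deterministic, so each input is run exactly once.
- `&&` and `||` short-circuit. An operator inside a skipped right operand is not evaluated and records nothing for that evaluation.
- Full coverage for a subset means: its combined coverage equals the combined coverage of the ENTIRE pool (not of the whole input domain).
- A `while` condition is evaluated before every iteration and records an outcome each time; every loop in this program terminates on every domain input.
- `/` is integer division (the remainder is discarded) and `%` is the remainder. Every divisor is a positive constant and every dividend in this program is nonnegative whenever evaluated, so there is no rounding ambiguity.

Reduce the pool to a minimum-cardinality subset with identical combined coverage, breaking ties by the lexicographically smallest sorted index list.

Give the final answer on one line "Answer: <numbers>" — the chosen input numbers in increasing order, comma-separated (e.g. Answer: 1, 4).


#1 (g=2, p=2, t=1) -> covered: B1=T, B2=E, B3=T, B4=F, B5=S, B6=T, B7=E, B8=T
#2 (g=0, p=4, t=2) -> covered: B1=F, B2=S, B3=T, B4=F, B5=S, B6=F, B7=E, B9=T, B10=F
#3 (g=0, p=3, t=1) -> covered: B1=F, B2=E, B3=T, B4=F, B5=S, B6=F, B7=E, B9=T, B10=F
#4 (g=0, p=4, t=1) -> covered: B1=F, B2=S, B3=T, B4=F, B5=S, B6=F, B7=E, B9=T, B10=F
#5 (g=-1, p=2, t=2) -> covered: B1=T, B2=E, B3=F, B4=F, B5=S, B6=F, B7=S, B9=T, B10=F
#6 (g=-1, p=2, t=1) -> covered: B1=T, B2=E, B3=T, B4=F, B5=S, B6=F, B7=E, B9=T, B10=F
#7 (g=-1, p=4, t=2) -> covered: B1=F, B2=S, B3=T, B4=F, B5=S, B6=F, B7=E, B9=T, B10=F
#8 (g=-1, p=3, t=3) -> covered: B1=F, B2=E, B3=T, B4=F, B5=S, B6=F, B7=E, B9=T, B10=F
#9 (g=0, p=3, t=2) -> covered: B1=F, B2=E, B3=T, B4=F, B5=S, B6=F, B7=E, B9=T, B10=F
the full pool covers 15 outcomes: B1=T, B1=F, B2=S, B2=E, B3=T, B3=F, B4=F, B5=S, B6=T, B6=F, B7=S, B7=E, B8=T, B9=T, B10=F
every size-1 subset falls short of the 15 outcomes (best: 9/15)
every size-2 subset falls short of the 15 outcomes (best: 13/15)
size 3: inputs {1, 2, 5} cover all 15 outcomes, and no lexicographically smaller subset of this size does
Answer: 1, 2, 5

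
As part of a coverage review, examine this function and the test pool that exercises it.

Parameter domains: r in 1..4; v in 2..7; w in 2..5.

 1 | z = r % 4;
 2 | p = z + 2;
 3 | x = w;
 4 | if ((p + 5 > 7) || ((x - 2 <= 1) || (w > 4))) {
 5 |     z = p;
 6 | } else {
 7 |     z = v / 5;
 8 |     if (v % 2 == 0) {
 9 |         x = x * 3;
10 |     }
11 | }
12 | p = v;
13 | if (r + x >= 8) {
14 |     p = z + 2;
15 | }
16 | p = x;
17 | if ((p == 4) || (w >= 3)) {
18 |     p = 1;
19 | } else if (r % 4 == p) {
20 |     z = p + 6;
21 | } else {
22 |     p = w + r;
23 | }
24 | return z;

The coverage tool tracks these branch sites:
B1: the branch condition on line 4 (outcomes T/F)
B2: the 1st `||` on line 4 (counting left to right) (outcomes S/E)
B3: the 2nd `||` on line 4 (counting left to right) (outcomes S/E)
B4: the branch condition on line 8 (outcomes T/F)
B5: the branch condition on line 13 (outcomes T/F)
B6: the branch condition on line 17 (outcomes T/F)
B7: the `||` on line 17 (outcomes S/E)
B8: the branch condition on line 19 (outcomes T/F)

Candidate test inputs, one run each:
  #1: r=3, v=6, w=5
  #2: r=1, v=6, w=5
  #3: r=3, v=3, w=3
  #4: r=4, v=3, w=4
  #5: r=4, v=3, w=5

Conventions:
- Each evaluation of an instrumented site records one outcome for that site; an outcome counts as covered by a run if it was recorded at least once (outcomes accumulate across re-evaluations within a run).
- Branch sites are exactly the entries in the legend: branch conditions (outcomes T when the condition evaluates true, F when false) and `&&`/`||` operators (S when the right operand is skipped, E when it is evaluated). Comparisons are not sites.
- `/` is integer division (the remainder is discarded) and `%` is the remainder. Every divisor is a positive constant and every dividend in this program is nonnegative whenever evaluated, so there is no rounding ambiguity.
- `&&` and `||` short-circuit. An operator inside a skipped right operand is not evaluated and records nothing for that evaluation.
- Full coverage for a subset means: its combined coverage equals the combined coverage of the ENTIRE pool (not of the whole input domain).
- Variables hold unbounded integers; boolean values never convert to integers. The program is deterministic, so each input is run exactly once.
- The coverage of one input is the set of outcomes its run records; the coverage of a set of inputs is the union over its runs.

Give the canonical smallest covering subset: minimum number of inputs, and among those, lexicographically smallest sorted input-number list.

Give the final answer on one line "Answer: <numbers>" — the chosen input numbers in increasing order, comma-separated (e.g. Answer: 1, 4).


run #1 (r=3, v=6, w=5) records B1=T, B2=S, B5=T, B6=T, B7=E
run #2 (r=1, v=6, w=5) records B1=T, B2=S, B5=F, B6=T, B7=E
run #3 (r=3, v=3, w=3) records B1=T, B2=S, B5=F, B6=T, B7=E
run #4 (r=4, v=3, w=4) records B1=F, B2=E, B3=E, B4=F, B5=T, B6=T, B7=S
run #5 (r=4, v=3, w=5) records B1=T, B2=E, B3=E, B5=T, B6=T, B7=E
the full pool covers 11 outcomes: B1=T, B1=F, B2=S, B2=E, B3=E, B4=F, B5=T, B5=F, B6=T, B7=S, B7=E
no size-1 subset reaches all 11 outcomes (best union: 7/11)
inputs {2, 4} (size 2) cover everything; no size-2 subset with a lexicographically smaller index list covers all 11
Answer: 2, 4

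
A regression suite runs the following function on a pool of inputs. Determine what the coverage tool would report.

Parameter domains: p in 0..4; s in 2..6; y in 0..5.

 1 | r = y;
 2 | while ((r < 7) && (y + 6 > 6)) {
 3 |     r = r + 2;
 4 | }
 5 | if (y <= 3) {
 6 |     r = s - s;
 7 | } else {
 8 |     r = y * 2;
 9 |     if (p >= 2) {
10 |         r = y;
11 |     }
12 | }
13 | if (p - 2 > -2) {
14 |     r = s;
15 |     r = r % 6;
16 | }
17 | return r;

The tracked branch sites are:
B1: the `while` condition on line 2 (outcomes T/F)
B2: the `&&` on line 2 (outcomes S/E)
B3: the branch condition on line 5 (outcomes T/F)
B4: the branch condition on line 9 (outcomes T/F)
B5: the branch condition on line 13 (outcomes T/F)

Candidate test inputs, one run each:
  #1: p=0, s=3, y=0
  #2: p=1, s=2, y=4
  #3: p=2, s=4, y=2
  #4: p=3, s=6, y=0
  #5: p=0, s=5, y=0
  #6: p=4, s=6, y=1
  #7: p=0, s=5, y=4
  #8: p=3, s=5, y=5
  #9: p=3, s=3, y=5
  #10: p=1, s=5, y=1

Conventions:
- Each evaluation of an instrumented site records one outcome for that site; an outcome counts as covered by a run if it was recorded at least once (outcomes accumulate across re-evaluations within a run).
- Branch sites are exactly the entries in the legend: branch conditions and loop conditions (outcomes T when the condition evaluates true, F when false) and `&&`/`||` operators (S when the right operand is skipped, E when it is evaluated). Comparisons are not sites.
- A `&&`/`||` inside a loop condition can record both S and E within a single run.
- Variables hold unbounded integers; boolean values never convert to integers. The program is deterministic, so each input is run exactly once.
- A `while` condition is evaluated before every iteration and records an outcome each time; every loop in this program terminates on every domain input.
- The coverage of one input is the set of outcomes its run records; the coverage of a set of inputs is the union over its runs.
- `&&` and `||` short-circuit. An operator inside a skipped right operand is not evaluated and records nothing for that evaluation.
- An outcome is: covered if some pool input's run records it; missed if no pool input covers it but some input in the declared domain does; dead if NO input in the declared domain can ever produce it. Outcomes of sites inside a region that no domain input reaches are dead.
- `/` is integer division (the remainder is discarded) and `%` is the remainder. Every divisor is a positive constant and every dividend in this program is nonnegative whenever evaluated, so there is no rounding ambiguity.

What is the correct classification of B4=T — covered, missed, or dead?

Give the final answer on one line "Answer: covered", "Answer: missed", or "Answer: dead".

B4=T is recorded by pool input(s) 8, 9 -> covered

Answer: covered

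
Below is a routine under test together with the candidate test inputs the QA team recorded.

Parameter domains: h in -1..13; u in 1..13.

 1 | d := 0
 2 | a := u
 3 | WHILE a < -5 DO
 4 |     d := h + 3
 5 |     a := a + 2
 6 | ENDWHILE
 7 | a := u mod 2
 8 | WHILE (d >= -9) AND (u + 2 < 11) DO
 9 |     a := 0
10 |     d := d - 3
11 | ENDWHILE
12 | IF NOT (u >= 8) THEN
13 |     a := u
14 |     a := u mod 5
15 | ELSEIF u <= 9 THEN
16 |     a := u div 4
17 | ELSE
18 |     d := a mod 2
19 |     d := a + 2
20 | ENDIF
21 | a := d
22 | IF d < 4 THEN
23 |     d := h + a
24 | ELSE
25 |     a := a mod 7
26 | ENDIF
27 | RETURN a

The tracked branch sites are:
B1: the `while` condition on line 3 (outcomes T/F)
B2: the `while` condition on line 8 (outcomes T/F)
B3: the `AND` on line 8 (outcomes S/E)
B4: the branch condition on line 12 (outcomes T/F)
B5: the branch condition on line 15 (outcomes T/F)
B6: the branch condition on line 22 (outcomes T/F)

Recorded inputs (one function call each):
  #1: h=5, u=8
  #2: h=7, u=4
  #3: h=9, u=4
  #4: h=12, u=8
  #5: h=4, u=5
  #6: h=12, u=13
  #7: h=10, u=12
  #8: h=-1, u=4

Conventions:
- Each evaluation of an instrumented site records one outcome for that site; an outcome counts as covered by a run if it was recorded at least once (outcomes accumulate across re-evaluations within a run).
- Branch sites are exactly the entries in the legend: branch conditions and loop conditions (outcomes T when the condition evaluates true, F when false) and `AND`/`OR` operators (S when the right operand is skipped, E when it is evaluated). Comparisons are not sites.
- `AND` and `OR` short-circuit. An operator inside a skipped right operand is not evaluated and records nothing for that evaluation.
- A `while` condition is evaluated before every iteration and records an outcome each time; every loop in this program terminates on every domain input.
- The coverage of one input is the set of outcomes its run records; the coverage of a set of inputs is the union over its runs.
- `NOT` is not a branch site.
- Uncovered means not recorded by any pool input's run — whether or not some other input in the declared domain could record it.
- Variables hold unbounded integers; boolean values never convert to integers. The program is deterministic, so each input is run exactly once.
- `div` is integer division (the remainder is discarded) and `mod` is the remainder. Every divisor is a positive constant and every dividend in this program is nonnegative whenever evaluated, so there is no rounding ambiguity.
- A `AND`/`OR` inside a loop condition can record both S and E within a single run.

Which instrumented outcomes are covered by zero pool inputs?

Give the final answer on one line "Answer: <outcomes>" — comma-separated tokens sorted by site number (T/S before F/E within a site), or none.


#1 (h=5, u=8) -> B1->F, B3->E, B2->T, B3->E, B2->T, B3->E, B2->T, B3->E, B2->T, B3->S, B2->F, B4->F, B5->T, B6->T; covered: B1=F, B2=T, B2=F, B3=S, B3=E, B4=F, B5=T, B6=T
#2 (h=7, u=4) -> B1->F, B3->E, B2->T, B3->E, B2->T, B3->E, B2->T, B3->E, B2->T, B3->S, B2->F, B4->T, B6->T; covered: B1=F, B2=T, B2=F, B3=S, B3=E, B4=T, B6=T
#3 (h=9, u=4) -> B1->F, B3->E, B2->T, B3->E, B2->T, B3->E, B2->T, B3->E, B2->T, B3->S, B2->F, B4->T, B6->T; covered: B1=F, B2=T, B2=F, B3=S, B3=E, B4=T, B6=T
#4 (h=12, u=8) -> B1->F, B3->E, B2->T, B3->E, B2->T, B3->E, B2->T, B3->E, B2->T, B3->S, B2->F, B4->F, B5->T, B6->T; covered: B1=F, B2=T, B2=F, B3=S, B3=E, B4=F, B5=T, B6=T
#5 (h=4, u=5) -> B1->F, B3->E, B2->T, B3->E, B2->T, B3->E, B2->T, B3->E, B2->T, B3->S, B2->F, B4->T, B6->T; covered: B1=F, B2=T, B2=F, B3=S, B3=E, B4=T, B6=T
#6 (h=12, u=13) -> B1->F, B3->E, B2->F, B4->F, B5->F, B6->T; covered: B1=F, B2=F, B3=E, B4=F, B5=F, B6=T
#7 (h=10, u=12) -> B1->F, B3->E, B2->F, B4->F, B5->F, B6->T; covered: B1=F, B2=F, B3=E, B4=F, B5=F, B6=T
#8 (h=-1, u=4) -> B1->F, B3->E, B2->T, B3->E, B2->T, B3->E, B2->T, B3->E, B2->T, B3->S, B2->F, B4->T, B6->T; covered: B1=F, B2=T, B2=F, B3=S, B3=E, B4=T, B6=T
union over the pool: B1=F, B2=T, B2=F, B3=S, B3=E, B4=T, B4=F, B5=T, B5=F, B6=T
uncovered (2 of 12): B1=T, B6=F
Answer: B1=T, B6=F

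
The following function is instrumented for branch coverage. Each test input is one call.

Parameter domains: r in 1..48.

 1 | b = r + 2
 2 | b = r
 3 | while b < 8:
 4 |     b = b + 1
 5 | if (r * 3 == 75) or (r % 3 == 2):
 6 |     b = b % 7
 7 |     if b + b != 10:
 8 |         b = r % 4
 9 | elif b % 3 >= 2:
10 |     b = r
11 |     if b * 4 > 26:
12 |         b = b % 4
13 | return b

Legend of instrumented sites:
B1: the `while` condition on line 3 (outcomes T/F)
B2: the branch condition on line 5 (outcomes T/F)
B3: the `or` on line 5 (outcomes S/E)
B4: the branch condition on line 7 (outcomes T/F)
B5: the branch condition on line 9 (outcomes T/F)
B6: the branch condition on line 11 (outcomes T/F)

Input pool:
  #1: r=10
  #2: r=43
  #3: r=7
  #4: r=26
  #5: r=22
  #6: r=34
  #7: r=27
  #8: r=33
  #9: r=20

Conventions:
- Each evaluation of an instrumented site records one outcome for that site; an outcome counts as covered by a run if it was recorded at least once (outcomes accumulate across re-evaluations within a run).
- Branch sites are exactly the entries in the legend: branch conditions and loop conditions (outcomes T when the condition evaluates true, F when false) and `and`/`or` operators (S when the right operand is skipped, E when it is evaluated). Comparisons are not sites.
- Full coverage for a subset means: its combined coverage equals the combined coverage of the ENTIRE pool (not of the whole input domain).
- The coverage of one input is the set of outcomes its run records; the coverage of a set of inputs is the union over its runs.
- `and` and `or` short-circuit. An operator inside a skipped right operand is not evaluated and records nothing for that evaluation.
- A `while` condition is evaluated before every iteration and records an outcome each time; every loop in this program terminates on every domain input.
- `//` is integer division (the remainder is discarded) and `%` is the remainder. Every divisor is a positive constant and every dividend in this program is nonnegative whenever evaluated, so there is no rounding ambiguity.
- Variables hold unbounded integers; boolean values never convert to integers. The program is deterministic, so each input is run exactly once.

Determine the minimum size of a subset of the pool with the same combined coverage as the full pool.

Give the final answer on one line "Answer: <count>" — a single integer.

input #1, r=10: events B1->F, B3->E, B2->F, B5->F; outcomes B1=F, B2=F, B3=E, B5=F
input #2, r=43: events B1->F, B3->E, B2->F, B5->F; outcomes B1=F, B2=F, B3=E, B5=F
input #3, r=7: events B1->T, B1->F, B3->E, B2->F, B5->T, B6->T; outcomes B1=T, B1=F, B2=F, B3=E, B5=T, B6=T
input #4, r=26: events B1->F, B3->E, B2->T, B4->F; outcomes B1=F, B2=T, B3=E, B4=F
input #5, r=22: events B1->F, B3->E, B2->F, B5->F; outcomes B1=F, B2=F, B3=E, B5=F
input #6, r=34: events B1->F, B3->E, B2->F, B5->F; outcomes B1=F, B2=F, B3=E, B5=F
input #7, r=27: events B1->F, B3->E, B2->F, B5->F; outcomes B1=F, B2=F, B3=E, B5=F
input #8, r=33: events B1->F, B3->E, B2->F, B5->F; outcomes B1=F, B2=F, B3=E, B5=F
input #9, r=20: events B1->F, B3->E, B2->T, B4->T; outcomes B1=F, B2=T, B3=E, B4=T
together the pool reaches 10 outcomes: B1=T, B1=F, B2=T, B2=F, B3=E, B4=T, B4=F, B5=T, B5=F, B6=T
no size-1 subset reaches all 10 outcomes (best union: 6/10)
no size-2 subset reaches all 10 outcomes (best union: 8/10)
no size-3 subset reaches all 10 outcomes (best union: 9/10)
inputs {1, 3, 4, 9} (size 4) cover everything; no size-4 subset with a lexicographically smaller index list covers all 10

Answer: 4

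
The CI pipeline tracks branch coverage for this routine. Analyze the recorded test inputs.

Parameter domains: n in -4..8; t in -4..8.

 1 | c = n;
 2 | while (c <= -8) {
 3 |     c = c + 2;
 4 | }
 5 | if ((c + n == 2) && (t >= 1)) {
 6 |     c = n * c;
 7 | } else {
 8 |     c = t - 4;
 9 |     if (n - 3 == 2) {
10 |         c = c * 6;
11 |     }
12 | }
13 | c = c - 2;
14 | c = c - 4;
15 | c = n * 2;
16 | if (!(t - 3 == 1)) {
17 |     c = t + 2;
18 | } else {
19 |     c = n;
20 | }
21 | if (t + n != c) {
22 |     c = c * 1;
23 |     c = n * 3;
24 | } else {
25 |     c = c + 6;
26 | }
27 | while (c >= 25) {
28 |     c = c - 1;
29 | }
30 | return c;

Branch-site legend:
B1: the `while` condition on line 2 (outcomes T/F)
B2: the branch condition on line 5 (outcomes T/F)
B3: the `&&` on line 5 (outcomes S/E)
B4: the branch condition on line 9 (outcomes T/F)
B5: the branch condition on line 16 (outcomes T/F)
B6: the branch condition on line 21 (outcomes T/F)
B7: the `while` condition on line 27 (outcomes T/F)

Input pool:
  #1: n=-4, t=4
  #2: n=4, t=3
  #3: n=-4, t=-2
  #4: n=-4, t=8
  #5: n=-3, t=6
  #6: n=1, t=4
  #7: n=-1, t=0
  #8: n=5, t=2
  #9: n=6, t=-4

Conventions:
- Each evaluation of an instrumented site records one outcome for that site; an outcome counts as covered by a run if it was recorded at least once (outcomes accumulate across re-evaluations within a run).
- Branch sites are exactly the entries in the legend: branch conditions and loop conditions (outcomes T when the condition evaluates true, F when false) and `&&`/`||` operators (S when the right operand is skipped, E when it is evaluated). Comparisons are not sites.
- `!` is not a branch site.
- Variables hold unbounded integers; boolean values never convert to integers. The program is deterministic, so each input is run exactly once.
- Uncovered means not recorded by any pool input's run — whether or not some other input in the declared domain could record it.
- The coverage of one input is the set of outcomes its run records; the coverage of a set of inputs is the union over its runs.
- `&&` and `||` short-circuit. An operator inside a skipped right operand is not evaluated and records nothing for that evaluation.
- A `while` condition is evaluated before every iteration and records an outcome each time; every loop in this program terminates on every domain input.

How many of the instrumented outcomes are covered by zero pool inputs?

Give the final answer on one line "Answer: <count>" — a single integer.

input #1, n=-4, t=4: events B1->F, B3->S, B2->F, B4->F, B5->F, B6->T, B7->F; outcomes B1=F, B2=F, B3=S, B4=F, B5=F, B6=T, B7=F
input #2, n=4, t=3: events B1->F, B3->S, B2->F, B4->F, B5->T, B6->T, B7->F; outcomes B1=F, B2=F, B3=S, B4=F, B5=T, B6=T, B7=F
input #3, n=-4, t=-2: events B1->F, B3->S, B2->F, B4->F, B5->T, B6->T, B7->F; outcomes B1=F, B2=F, B3=S, B4=F, B5=T, B6=T, B7=F
input #4, n=-4, t=8: events B1->F, B3->S, B2->F, B4->F, B5->T, B6->T, B7->F; outcomes B1=F, B2=F, B3=S, B4=F, B5=T, B6=T, B7=F
input #5, n=-3, t=6: events B1->F, B3->S, B2->F, B4->F, B5->T, B6->T, B7->F; outcomes B1=F, B2=F, B3=S, B4=F, B5=T, B6=T, B7=F
input #6, n=1, t=4: events B1->F, B3->E, B2->T, B5->F, B6->T, B7->F; outcomes B1=F, B2=T, B3=E, B5=F, B6=T, B7=F
input #7, n=-1, t=0: events B1->F, B3->S, B2->F, B4->F, B5->T, B6->T, B7->F; outcomes B1=F, B2=F, B3=S, B4=F, B5=T, B6=T, B7=F
input #8, n=5, t=2: events B1->F, B3->S, B2->F, B4->T, B5->T, B6->T, B7->F; outcomes B1=F, B2=F, B3=S, B4=T, B5=T, B6=T, B7=F
input #9, n=6, t=-4: events B1->F, B3->S, B2->F, B4->F, B5->T, B6->T, B7->F; outcomes B1=F, B2=F, B3=S, B4=F, B5=T, B6=T, B7=F
union over the pool: B1=F, B2=T, B2=F, B3=S, B3=E, B4=T, B4=F, B5=T, B5=F, B6=T, B7=F
uncovered (3 of 14): B1=T, B6=F, B7=T

Answer: 3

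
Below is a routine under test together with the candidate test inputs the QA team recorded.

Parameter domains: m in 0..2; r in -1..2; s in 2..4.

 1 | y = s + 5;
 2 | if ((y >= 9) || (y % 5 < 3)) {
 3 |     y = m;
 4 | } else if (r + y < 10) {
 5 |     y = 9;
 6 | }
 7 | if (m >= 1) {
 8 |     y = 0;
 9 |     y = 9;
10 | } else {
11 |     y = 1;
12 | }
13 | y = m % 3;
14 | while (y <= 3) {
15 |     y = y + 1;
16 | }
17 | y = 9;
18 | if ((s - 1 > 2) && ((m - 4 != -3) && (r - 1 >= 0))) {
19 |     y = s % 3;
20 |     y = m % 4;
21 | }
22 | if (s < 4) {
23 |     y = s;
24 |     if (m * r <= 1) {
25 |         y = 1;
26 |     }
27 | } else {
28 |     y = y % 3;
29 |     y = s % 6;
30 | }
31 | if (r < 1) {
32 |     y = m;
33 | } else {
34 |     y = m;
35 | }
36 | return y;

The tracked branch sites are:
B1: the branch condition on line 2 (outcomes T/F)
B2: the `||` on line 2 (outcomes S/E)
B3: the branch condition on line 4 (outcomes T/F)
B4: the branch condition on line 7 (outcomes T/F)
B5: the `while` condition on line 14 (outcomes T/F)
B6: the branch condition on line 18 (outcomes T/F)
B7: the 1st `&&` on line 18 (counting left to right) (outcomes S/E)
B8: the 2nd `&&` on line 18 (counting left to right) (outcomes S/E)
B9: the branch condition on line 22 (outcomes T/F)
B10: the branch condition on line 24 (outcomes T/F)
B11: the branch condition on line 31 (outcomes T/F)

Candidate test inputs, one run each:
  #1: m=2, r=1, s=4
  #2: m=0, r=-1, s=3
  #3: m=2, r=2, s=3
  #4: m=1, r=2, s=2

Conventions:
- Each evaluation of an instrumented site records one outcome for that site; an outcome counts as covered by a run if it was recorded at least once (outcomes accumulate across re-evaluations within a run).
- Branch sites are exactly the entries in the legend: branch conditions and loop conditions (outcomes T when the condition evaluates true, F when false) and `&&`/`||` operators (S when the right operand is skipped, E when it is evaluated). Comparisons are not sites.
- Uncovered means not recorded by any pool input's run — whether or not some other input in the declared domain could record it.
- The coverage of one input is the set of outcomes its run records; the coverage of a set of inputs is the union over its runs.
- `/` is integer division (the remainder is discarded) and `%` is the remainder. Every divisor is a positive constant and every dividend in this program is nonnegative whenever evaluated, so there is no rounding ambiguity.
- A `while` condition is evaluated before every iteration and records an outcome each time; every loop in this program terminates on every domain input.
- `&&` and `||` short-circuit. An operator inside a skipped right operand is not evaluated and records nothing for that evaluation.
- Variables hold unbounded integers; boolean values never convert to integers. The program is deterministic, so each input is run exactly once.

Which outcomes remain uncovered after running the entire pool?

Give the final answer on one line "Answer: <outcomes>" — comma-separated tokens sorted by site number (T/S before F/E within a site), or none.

test 1 (m=2, r=1, s=4) fires B2->S, B1->T, B4->T, B5->T, B5->T, B5->F, B7->E, B8->E, B6->T, B9->F, B11->F; hits B1=T, B2=S, B4=T, B5=T, B5=F, B6=T, B7=E, B8=E, B9=F, B11=F
test 2 (m=0, r=-1, s=3) fires B2->E, B1->F, B3->T, B4->F, B5->T, B5->T, B5->T, B5->T, B5->F, B7->S, B6->F, B9->T, B10->T, B11->T; hits B1=F, B2=E, B3=T, B4=F, B5=T, B5=F, B6=F, B7=S, B9=T, B10=T, B11=T
test 3 (m=2, r=2, s=3) fires B2->E, B1->F, B3->F, B4->T, B5->T, B5->T, B5->F, B7->S, B6->F, B9->T, B10->F, B11->F; hits B1=F, B2=E, B3=F, B4=T, B5=T, B5=F, B6=F, B7=S, B9=T, B10=F, B11=F
test 4 (m=1, r=2, s=2) fires B2->E, B1->T, B4->T, B5->T, B5->T, B5->T, B5->F, B7->S, B6->F, B9->T, B10->F, B11->F; hits B1=T, B2=E, B4=T, B5=T, B5=F, B6=F, B7=S, B9=T, B10=F, B11=F
union over the pool: B1=T, B1=F, B2=S, B2=E, B3=T, B3=F, B4=T, B4=F, B5=T, B5=F, B6=T, B6=F, B7=S, B7=E, B8=E, B9=T, B9=F, B10=T, B10=F, B11=T, B11=F
uncovered (1 of 22): B8=S

Answer: B8=S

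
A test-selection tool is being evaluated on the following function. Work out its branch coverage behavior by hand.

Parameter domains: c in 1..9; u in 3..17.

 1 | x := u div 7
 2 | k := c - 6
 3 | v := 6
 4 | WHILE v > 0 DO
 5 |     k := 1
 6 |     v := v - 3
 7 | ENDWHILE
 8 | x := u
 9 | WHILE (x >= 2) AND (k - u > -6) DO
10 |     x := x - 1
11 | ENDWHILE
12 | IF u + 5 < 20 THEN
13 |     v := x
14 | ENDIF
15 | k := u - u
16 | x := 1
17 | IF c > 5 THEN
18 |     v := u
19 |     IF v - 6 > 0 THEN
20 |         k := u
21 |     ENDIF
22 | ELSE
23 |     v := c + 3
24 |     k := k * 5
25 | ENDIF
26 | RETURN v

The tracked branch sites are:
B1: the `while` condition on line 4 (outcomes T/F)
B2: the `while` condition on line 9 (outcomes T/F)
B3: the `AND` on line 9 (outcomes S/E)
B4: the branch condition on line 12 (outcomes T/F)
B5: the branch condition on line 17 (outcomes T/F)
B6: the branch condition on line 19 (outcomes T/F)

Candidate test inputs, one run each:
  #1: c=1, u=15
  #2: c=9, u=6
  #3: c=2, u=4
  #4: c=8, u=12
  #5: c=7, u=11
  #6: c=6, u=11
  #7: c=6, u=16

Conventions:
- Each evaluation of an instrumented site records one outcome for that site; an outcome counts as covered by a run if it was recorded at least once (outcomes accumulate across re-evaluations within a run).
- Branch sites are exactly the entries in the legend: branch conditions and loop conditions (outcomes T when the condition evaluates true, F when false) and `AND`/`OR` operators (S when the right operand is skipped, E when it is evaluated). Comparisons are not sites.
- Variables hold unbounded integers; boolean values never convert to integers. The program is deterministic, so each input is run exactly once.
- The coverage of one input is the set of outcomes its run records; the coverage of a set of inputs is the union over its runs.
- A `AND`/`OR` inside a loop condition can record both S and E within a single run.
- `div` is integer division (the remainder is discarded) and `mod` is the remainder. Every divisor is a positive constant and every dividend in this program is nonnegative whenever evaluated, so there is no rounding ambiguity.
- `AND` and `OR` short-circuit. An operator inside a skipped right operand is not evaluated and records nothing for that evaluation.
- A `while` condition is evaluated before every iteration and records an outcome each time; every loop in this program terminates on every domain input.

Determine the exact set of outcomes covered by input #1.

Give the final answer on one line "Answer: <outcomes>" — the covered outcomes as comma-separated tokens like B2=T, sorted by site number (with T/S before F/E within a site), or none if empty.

Event log for input #1 (c=1, u=15):
  B1->T, B1->T, B1->F, B3->E, B2->F, B4->F, B5->F
distinct outcomes covered: B1=T, B1=F, B2=F, B3=E, B4=F, B5=F

Answer: B1=T, B1=F, B2=F, B3=E, B4=F, B5=F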